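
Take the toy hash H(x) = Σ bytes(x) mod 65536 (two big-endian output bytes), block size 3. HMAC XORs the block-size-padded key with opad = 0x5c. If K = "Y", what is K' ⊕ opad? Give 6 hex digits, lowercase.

055c5c

Key "Y" = 59 is 1 byte ≤ B = 3; zero-pad to 3 bytes: K' = 59 00 00.
XOR each byte with 0x5c: 59⊕5c=05, 00⊕5c=5c, 00⊕5c=5c.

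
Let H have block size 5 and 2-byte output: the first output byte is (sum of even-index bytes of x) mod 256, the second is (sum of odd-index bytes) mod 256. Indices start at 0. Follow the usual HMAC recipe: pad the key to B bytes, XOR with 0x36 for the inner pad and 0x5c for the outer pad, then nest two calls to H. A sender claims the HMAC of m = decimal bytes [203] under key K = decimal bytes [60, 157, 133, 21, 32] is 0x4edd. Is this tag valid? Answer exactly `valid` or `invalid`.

Key decimal bytes [60, 157, 133, 21, 32] = 3c 9d 85 15 20 is exactly B = 5 bytes: K' = 3c 9d 85 15 20.
K' ⊕ ipad = 0a ab b3 23 16; K' ⊕ opad = 60 c1 d9 49 7c.
Inner hash: even-index sum = 211 mod 256 = 211; odd-index sum = 409 mod 256 = 153 → d3 99.
Outer hash (recomputed tag): even-index sum = 590 mod 256 = 78; odd-index sum = 477 mod 256 = 221 → 4e dd.
Recomputed tag = 4edd; claimed = 4edd → match.

valid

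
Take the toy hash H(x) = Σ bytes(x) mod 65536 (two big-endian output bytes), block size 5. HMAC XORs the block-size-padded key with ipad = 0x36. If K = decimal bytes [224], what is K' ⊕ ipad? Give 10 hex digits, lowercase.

d636363636

Key decimal bytes [224] = e0 is 1 byte ≤ B = 5; zero-pad to 5 bytes: K' = e0 00 00 00 00.
XOR each byte with 0x36: e0⊕36=d6, 00⊕36=36, 00⊕36=36, 00⊕36=36, 00⊕36=36.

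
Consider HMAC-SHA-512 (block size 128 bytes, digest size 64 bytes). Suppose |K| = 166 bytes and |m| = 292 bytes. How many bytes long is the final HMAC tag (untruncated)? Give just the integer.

The tag is one SHA-512 digest: 64 bytes.

64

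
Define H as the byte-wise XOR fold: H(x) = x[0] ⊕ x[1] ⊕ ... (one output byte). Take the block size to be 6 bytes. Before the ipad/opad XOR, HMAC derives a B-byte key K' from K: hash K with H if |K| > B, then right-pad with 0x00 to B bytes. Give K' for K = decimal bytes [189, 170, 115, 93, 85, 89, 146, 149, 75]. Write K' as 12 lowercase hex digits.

|K| = 9 > B = 6, so first hash the key.
H(K): XOR bd⊕aa⊕73⊕5d⊕55⊕59⊕92⊕95⊕4b = 79.
Zero-pad H(K) = 79 to 6 bytes: K' = 79 00 00 00 00 00.

790000000000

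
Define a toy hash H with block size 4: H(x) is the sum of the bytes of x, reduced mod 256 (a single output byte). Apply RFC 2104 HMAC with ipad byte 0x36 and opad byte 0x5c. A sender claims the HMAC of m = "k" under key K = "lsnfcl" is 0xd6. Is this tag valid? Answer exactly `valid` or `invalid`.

Key "lsnfcl" = 6c 73 6e 66 63 6c is 6 bytes > B = 4, so hash it first: H(key) = 82, then zero-pad to 4 bytes: K' = 82 00 00 00.
K' ⊕ ipad = b4 36 36 36; K' ⊕ opad = de 5c 5c 5c.
Inner hash: sum = 180+54+54+54+107 = 449; mod 256 = 193 → c1.
Outer hash (recomputed tag): sum = 222+92+92+92+193 = 691; mod 256 = 179 → b3.
Recomputed tag = b3; claimed = d6 → mismatch.

invalid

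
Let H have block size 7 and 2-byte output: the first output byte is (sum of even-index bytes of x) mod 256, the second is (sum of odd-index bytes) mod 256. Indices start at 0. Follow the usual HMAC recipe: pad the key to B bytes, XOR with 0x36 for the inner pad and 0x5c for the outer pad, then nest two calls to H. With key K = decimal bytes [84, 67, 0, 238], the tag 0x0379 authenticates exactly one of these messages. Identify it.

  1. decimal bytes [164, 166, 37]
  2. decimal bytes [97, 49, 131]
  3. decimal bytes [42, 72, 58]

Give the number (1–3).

Key decimal bytes [84, 67, 0, 238] = 54 43 00 ee is 4 bytes ≤ B = 7; zero-pad to 7 bytes: K' = 54 43 00 ee 00 00 00.
K' ⊕ ipad = 62 75 36 d8 36 36 36; K' ⊕ opad = 08 1f 5c b2 5c 5c 5c.
m1: inner = H(62 75 36 d8 36 36 36 a4 a6 25) = aa 4c; tag = H(08 1f 5c b2 5c 5c 5c aa 4c) = 68d7
m2: inner = H(62 75 36 d8 36 36 36 61 31 83) = 35 67; tag = H(08 1f 5c b2 5c 5c 5c 35 67) = 8362
m3: inner = H(62 75 36 d8 36 36 36 2a 48 3a) = 4c e7; tag = H(08 1f 5c b2 5c 5c 5c 4c e7) = 0379 ← matches

3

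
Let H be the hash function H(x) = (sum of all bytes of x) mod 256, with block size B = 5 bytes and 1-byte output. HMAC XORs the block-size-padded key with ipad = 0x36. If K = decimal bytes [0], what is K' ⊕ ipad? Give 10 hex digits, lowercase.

Key decimal bytes [0] = 00 is 1 byte ≤ B = 5; zero-pad to 5 bytes: K' = 00 00 00 00 00.
XOR each byte with 0x36: 00⊕36=36, 00⊕36=36, 00⊕36=36, 00⊕36=36, 00⊕36=36.

3636363636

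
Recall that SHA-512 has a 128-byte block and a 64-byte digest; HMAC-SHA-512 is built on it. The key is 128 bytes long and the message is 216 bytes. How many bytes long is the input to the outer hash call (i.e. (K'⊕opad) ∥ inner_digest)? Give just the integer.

Key is 128 ≤ 128 bytes, zero-padded: |K'| = 128.
Outer input = (K'⊕opad) ∥ H(inner) → 128 + 64 = 192 bytes.

192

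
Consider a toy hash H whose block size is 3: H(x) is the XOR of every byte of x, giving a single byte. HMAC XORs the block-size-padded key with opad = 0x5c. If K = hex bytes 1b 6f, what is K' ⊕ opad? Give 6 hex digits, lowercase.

Key hex bytes 1b 6f is 2 bytes ≤ B = 3; zero-pad to 3 bytes: K' = 1b 6f 00.
XOR each byte with 0x5c: 1b⊕5c=47, 6f⊕5c=33, 00⊕5c=5c.

47335c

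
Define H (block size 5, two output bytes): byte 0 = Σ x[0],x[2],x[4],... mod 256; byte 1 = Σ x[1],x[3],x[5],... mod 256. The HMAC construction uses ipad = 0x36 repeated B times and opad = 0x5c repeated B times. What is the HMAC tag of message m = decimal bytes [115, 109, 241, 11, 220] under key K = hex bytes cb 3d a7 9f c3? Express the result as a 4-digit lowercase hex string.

251f

Key hex bytes cb 3d a7 9f c3 is exactly B = 5 bytes: K' = cb 3d a7 9f c3.
K' ⊕ ipad = fd 0b 91 a9 f5.  K' ⊕ opad = 97 61 fb c3 9f.
Inner input = (K'⊕ipad) ∥ m = fd 0b 91 a9 f5 ∥ 73 6d f1 0b dc.
Inner hash: even-index sum = 763 mod 256 = 251; odd-index sum = 756 mod 256 = 244 → fb f4.
Outer input = (K'⊕opad) ∥ inner = 97 61 fb c3 9f ∥ fb f4.
Outer hash (tag): even-index sum = 805 mod 256 = 37; odd-index sum = 543 mod 256 = 31 → 25 1f.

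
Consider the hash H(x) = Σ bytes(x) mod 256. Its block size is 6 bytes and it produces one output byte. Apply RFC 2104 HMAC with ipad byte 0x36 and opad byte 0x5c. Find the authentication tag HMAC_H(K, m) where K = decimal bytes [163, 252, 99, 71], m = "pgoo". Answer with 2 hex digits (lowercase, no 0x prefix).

f7

Key decimal bytes [163, 252, 99, 71] = a3 fc 63 47 is 4 bytes ≤ B = 6; zero-pad to 6 bytes: K' = a3 fc 63 47 00 00.
K' ⊕ ipad = 95 ca 55 71 36 36.  K' ⊕ opad = ff a0 3f 1b 5c 5c.
Inner input = (K'⊕ipad) ∥ m = 95 ca 55 71 36 36 ∥ 70 67 6f 6f.
Inner hash: sum = 149+202+85+113+54+54+112+103+111+111 = 1094; mod 256 = 70 → 46.
Outer input = (K'⊕opad) ∥ inner = ff a0 3f 1b 5c 5c ∥ 46.
Outer hash (tag): sum = 255+160+63+27+92+92+70 = 759; mod 256 = 247 → f7.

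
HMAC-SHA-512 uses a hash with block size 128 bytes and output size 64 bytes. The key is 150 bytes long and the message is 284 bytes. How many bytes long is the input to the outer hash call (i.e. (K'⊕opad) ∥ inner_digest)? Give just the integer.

Key is 150 > 128 bytes, so it is hashed to 64 bytes then zero-padded to 128: |K'| = 128.
Outer input = (K'⊕opad) ∥ H(inner) → 128 + 64 = 192 bytes.

192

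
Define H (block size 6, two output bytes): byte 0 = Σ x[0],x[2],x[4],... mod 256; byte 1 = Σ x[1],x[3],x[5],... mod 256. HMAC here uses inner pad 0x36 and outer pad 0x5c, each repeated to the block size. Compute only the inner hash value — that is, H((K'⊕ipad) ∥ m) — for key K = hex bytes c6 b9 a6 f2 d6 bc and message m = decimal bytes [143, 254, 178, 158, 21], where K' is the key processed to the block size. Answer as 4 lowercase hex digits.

b679

Key hex bytes c6 b9 a6 f2 d6 bc is exactly B = 6 bytes: K' = c6 b9 a6 f2 d6 bc.
K' ⊕ ipad = f0 8f 90 c4 e0 8a.
Inner input = f0 8f 90 c4 e0 8a ∥ 8f fe b2 9e 15.
Inner hash: even-index sum = 950 mod 256 = 182; odd-index sum = 889 mod 256 = 121 → b6 79.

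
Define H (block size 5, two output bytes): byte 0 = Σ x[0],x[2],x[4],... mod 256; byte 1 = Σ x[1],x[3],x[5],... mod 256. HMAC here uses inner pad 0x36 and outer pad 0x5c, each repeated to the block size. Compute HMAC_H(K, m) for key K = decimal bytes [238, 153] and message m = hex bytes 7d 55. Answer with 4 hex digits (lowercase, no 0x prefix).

ccba

Key decimal bytes [238, 153] = ee 99 is 2 bytes ≤ B = 5; zero-pad to 5 bytes: K' = ee 99 00 00 00.
K' ⊕ ipad = d8 af 36 36 36.  K' ⊕ opad = b2 c5 5c 5c 5c.
Inner input = (K'⊕ipad) ∥ m = d8 af 36 36 36 ∥ 7d 55.
Inner hash: even-index sum = 409 mod 256 = 153; odd-index sum = 354 mod 256 = 98 → 99 62.
Outer input = (K'⊕opad) ∥ inner = b2 c5 5c 5c 5c ∥ 99 62.
Outer hash (tag): even-index sum = 460 mod 256 = 204; odd-index sum = 442 mod 256 = 186 → cc ba.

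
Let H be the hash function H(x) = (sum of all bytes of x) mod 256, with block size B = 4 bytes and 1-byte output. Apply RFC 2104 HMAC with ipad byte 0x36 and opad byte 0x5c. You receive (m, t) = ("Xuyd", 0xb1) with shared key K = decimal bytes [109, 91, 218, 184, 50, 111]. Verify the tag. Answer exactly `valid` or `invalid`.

Key decimal bytes [109, 91, 218, 184, 50, 111] = 6d 5b da b8 32 6f is 6 bytes > B = 4, so hash it first: H(key) = fb, then zero-pad to 4 bytes: K' = fb 00 00 00.
K' ⊕ ipad = cd 36 36 36; K' ⊕ opad = a7 5c 5c 5c.
Inner hash: sum = 205+54+54+54+88+117+121+100 = 793; mod 256 = 25 → 19.
Outer hash (recomputed tag): sum = 167+92+92+92+25 = 468; mod 256 = 212 → d4.
Recomputed tag = d4; claimed = b1 → mismatch.

invalid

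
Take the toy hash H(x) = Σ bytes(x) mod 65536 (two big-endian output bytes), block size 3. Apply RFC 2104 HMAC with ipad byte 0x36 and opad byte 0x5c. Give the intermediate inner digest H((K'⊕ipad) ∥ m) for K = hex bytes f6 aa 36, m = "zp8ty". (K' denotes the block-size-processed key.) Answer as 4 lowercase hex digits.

036b

Key hex bytes f6 aa 36 is exactly B = 3 bytes: K' = f6 aa 36.
K' ⊕ ipad = c0 9c 00.
Inner input = c0 9c 00 ∥ 7a 70 38 74 79.
Inner hash: sum = 192+156+0+122+112+56+116+121 = 875 → 03 6b.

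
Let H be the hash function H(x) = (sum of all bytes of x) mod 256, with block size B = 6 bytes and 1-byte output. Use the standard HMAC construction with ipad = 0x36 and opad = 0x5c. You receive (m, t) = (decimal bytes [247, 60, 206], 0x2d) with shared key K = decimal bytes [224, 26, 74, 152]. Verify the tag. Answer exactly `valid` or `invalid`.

Key decimal bytes [224, 26, 74, 152] = e0 1a 4a 98 is 4 bytes ≤ B = 6; zero-pad to 6 bytes: K' = e0 1a 4a 98 00 00.
K' ⊕ ipad = d6 2c 7c ae 36 36; K' ⊕ opad = bc 46 16 c4 5c 5c.
Inner hash: sum = 214+44+124+174+54+54+247+60+206 = 1177; mod 256 = 153 → 99.
Outer hash (recomputed tag): sum = 188+70+22+196+92+92+153 = 813; mod 256 = 45 → 2d.
Recomputed tag = 2d; claimed = 2d → match.

valid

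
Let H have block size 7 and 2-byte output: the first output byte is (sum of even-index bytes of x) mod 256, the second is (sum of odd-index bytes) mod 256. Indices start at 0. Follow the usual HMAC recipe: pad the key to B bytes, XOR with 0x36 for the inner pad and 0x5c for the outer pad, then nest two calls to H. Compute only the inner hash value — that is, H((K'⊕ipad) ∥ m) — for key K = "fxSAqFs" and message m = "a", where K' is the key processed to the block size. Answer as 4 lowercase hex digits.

Key "fxSAqFs" = 66 78 53 41 71 46 73 is exactly B = 7 bytes: K' = 66 78 53 41 71 46 73.
K' ⊕ ipad = 50 4e 65 77 47 70 45.
Inner input = 50 4e 65 77 47 70 45 ∥ 61.
Inner hash: even-index sum = 321 mod 256 = 65; odd-index sum = 406 mod 256 = 150 → 41 96.

4196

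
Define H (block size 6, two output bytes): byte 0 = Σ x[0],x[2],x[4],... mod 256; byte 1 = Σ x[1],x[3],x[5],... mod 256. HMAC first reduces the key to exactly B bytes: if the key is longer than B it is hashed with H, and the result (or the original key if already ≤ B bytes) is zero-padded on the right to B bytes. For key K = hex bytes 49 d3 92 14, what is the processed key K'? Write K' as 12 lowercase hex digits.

Key hex bytes 49 d3 92 14 is 4 bytes ≤ B = 6; zero-pad to 6 bytes: K' = 49 d3 92 14 00 00.

49d392140000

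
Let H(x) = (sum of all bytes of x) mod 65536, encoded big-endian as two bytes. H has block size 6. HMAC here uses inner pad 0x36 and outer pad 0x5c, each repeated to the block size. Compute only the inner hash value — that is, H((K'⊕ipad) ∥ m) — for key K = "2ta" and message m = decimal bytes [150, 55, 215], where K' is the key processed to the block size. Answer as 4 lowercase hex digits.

Key "2ta" = 32 74 61 is 3 bytes ≤ B = 6; zero-pad to 6 bytes: K' = 32 74 61 00 00 00.
K' ⊕ ipad = 04 42 57 36 36 36.
Inner input = 04 42 57 36 36 36 ∥ 96 37 d7.
Inner hash: sum = 4+66+87+54+54+54+150+55+215 = 739 → 02 e3.

02e3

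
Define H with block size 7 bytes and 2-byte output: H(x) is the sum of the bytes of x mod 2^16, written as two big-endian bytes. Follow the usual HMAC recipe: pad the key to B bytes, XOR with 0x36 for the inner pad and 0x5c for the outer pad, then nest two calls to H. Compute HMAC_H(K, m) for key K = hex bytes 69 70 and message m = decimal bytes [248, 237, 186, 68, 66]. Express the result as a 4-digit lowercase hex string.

Key hex bytes 69 70 is 2 bytes ≤ B = 7; zero-pad to 7 bytes: K' = 69 70 00 00 00 00 00.
K' ⊕ ipad = 5f 46 36 36 36 36 36.  K' ⊕ opad = 35 2c 5c 5c 5c 5c 5c.
Inner input = (K'⊕ipad) ∥ m = 5f 46 36 36 36 36 36 ∥ f8 ed ba 44 42.
Inner hash: sum = 95+70+54+54+54+54+54+248+237+186+68+66 = 1240 → 04 d8.
Outer input = (K'⊕opad) ∥ inner = 35 2c 5c 5c 5c 5c 5c ∥ 04 d8.
Outer hash (tag): sum = 53+44+92+92+92+92+92+4+216 = 777 → 03 09.

0309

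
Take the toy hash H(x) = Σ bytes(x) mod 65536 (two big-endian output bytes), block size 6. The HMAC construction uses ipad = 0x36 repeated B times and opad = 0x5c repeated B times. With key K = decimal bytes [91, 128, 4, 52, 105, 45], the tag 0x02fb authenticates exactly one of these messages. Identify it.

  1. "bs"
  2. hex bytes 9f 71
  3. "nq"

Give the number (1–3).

Key decimal bytes [91, 128, 4, 52, 105, 45] = 5b 80 04 34 69 2d is exactly B = 6 bytes: K' = 5b 80 04 34 69 2d.
K' ⊕ ipad = 6d b6 32 02 5f 1b; K' ⊕ opad = 07 dc 58 68 35 71.
m1: inner = H(6d b6 32 02 5f 1b 62 73) = 02 a6; tag = H(07 dc 58 68 35 71 02 a6) = 02f1
m2: inner = H(6d b6 32 02 5f 1b 9f 71) = 02 e1; tag = H(07 dc 58 68 35 71 02 e1) = 032c
m3: inner = H(6d b6 32 02 5f 1b 6e 71) = 02 b0; tag = H(07 dc 58 68 35 71 02 b0) = 02fb ← matches

3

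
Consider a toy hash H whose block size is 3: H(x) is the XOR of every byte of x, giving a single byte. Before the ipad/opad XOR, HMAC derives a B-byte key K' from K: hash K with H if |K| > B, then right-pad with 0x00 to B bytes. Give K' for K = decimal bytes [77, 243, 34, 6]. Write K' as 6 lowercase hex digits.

9a0000

|K| = 4 > B = 3, so first hash the key.
H(K): XOR 4d⊕f3⊕22⊕06 = 9a.
Zero-pad H(K) = 9a to 3 bytes: K' = 9a 00 00.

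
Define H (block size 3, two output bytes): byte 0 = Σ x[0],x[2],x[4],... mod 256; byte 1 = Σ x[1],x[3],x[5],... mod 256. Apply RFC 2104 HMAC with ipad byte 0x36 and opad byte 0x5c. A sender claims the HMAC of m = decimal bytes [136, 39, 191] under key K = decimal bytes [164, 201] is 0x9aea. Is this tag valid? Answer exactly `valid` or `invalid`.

Key decimal bytes [164, 201] = a4 c9 is 2 bytes ≤ B = 3; zero-pad to 3 bytes: K' = a4 c9 00.
K' ⊕ ipad = 92 ff 36; K' ⊕ opad = f8 95 5c.
Inner hash: even-index sum = 239 mod 256 = 239; odd-index sum = 582 mod 256 = 70 → ef 46.
Outer hash (recomputed tag): even-index sum = 410 mod 256 = 154; odd-index sum = 388 mod 256 = 132 → 9a 84.
Recomputed tag = 9a84; claimed = 9aea → mismatch.

invalid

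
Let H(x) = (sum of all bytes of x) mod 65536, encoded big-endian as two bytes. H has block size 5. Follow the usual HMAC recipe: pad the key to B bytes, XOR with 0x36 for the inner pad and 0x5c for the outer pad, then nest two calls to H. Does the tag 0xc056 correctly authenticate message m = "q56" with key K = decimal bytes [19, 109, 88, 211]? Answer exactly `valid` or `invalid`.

Key decimal bytes [19, 109, 88, 211] = 13 6d 58 d3 is 4 bytes ≤ B = 5; zero-pad to 5 bytes: K' = 13 6d 58 d3 00.
K' ⊕ ipad = 25 5b 6e e5 36; K' ⊕ opad = 4f 31 04 8f 5c.
Inner hash: sum = 37+91+110+229+54+113+53+54 = 741 → 02 e5.
Outer hash (recomputed tag): sum = 79+49+4+143+92+2+229 = 598 → 02 56.
Recomputed tag = 0256; claimed = c056 → mismatch.

invalid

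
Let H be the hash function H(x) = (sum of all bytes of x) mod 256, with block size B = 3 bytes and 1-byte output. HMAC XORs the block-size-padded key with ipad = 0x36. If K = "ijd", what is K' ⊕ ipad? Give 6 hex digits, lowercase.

Key "ijd" = 69 6a 64 is exactly B = 3 bytes: K' = 69 6a 64.
XOR each byte with 0x36: 69⊕36=5f, 6a⊕36=5c, 64⊕36=52.

5f5c52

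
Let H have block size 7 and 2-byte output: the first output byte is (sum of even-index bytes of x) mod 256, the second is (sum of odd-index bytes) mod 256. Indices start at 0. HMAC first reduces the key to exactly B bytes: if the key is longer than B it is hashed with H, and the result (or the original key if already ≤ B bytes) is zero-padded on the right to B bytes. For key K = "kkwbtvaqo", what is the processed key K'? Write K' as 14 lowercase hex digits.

|K| = 9 > B = 7, so first hash the key.
H(K): even-index sum = 550 mod 256 = 38; odd-index sum = 436 mod 256 = 180 → 26 b4.
Zero-pad H(K) = 26 b4 to 7 bytes: K' = 26 b4 00 00 00 00 00.

26b40000000000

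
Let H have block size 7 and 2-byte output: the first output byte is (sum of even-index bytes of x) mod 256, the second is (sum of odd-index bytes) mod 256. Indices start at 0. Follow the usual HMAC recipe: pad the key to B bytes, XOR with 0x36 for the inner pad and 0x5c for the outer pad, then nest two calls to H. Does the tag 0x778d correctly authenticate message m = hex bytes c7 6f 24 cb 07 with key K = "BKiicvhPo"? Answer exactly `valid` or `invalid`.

valid

Key "BKiicvhPo" = 42 4b 69 69 63 76 68 50 6f is 9 bytes > B = 7, so hash it first: H(key) = e5 7a, then zero-pad to 7 bytes: K' = e5 7a 00 00 00 00 00.
K' ⊕ ipad = d3 4c 36 36 36 36 36; K' ⊕ opad = b9 26 5c 5c 5c 5c 5c.
Inner hash: even-index sum = 687 mod 256 = 175; odd-index sum = 426 mod 256 = 170 → af aa.
Outer hash (recomputed tag): even-index sum = 631 mod 256 = 119; odd-index sum = 397 mod 256 = 141 → 77 8d.
Recomputed tag = 778d; claimed = 778d → match.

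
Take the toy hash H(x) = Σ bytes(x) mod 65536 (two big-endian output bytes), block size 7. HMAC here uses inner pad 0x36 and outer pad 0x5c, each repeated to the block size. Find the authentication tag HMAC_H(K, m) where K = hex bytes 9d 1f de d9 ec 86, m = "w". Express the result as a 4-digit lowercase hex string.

Key hex bytes 9d 1f de d9 ec 86 is 6 bytes ≤ B = 7; zero-pad to 7 bytes: K' = 9d 1f de d9 ec 86 00.
K' ⊕ ipad = ab 29 e8 ef da b0 36.  K' ⊕ opad = c1 43 82 85 b0 da 5c.
Inner input = (K'⊕ipad) ∥ m = ab 29 e8 ef da b0 36 ∥ 77.
Inner hash: sum = 171+41+232+239+218+176+54+119 = 1250 → 04 e2.
Outer input = (K'⊕opad) ∥ inner = c1 43 82 85 b0 da 5c ∥ 04 e2.
Outer hash (tag): sum = 193+67+130+133+176+218+92+4+226 = 1239 → 04 d7.

04d7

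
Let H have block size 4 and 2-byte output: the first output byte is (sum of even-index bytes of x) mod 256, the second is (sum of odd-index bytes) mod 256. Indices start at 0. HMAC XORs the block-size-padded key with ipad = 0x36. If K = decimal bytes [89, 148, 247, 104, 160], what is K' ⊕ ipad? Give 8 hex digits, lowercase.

Key decimal bytes [89, 148, 247, 104, 160] = 59 94 f7 68 a0 is 5 bytes > B = 4, so hash it first: H(key) = f0 fc, then zero-pad to 4 bytes: K' = f0 fc 00 00.
XOR each byte with 0x36: f0⊕36=c6, fc⊕36=ca, 00⊕36=36, 00⊕36=36.

c6ca3636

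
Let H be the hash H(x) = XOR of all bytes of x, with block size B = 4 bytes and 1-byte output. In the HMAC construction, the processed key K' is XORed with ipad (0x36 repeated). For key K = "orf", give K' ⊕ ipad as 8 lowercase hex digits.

Key "orf" = 6f 72 66 is 3 bytes ≤ B = 4; zero-pad to 4 bytes: K' = 6f 72 66 00.
XOR each byte with 0x36: 6f⊕36=59, 72⊕36=44, 66⊕36=50, 00⊕36=36.

59445036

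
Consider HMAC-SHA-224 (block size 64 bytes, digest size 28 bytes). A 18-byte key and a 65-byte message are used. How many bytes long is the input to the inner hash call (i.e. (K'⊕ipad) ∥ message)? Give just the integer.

129

Key is 18 ≤ 64 bytes, zero-padded: |K'| = 64.
Inner input = (K'⊕ipad) ∥ m → 64 + 65 = 129 bytes.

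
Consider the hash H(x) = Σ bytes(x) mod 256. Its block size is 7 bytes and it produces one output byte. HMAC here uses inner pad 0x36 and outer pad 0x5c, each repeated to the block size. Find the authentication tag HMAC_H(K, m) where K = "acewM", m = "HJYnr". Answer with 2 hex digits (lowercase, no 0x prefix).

Key "acewM" = 61 63 65 77 4d is 5 bytes ≤ B = 7; zero-pad to 7 bytes: K' = 61 63 65 77 4d 00 00.
K' ⊕ ipad = 57 55 53 41 7b 36 36.  K' ⊕ opad = 3d 3f 39 2b 11 5c 5c.
Inner input = (K'⊕ipad) ∥ m = 57 55 53 41 7b 36 36 ∥ 48 4a 59 6e 72.
Inner hash: sum = 87+85+83+65+123+54+54+72+74+89+110+114 = 1010; mod 256 = 242 → f2.
Outer input = (K'⊕opad) ∥ inner = 3d 3f 39 2b 11 5c 5c ∥ f2.
Outer hash (tag): sum = 61+63+57+43+17+92+92+242 = 667; mod 256 = 155 → 9b.

9b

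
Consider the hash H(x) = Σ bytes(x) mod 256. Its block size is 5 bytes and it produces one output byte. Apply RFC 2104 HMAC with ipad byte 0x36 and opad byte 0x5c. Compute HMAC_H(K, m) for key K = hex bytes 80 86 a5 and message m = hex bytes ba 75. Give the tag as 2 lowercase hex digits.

Key hex bytes 80 86 a5 is 3 bytes ≤ B = 5; zero-pad to 5 bytes: K' = 80 86 a5 00 00.
K' ⊕ ipad = b6 b0 93 36 36.  K' ⊕ opad = dc da f9 5c 5c.
Inner input = (K'⊕ipad) ∥ m = b6 b0 93 36 36 ∥ ba 75.
Inner hash: sum = 182+176+147+54+54+186+117 = 916; mod 256 = 148 → 94.
Outer input = (K'⊕opad) ∥ inner = dc da f9 5c 5c ∥ 94.
Outer hash (tag): sum = 220+218+249+92+92+148 = 1019; mod 256 = 251 → fb.

fb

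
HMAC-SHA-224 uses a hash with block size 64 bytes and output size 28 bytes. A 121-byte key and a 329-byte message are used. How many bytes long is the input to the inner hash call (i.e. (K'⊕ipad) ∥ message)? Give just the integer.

393

Key is 121 > 64 bytes, so it is hashed to 28 bytes then zero-padded to 64: |K'| = 64.
Inner input = (K'⊕ipad) ∥ m → 64 + 329 = 393 bytes.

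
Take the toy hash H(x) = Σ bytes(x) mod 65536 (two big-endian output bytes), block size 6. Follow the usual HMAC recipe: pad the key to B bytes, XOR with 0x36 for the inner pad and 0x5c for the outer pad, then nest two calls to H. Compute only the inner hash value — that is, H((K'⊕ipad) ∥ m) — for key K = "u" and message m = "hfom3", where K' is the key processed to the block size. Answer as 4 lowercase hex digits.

032e

Key "u" = 75 is 1 byte ≤ B = 6; zero-pad to 6 bytes: K' = 75 00 00 00 00 00.
K' ⊕ ipad = 43 36 36 36 36 36.
Inner input = 43 36 36 36 36 36 ∥ 68 66 6f 6d 33.
Inner hash: sum = 67+54+54+54+54+54+104+102+111+109+51 = 814 → 03 2e.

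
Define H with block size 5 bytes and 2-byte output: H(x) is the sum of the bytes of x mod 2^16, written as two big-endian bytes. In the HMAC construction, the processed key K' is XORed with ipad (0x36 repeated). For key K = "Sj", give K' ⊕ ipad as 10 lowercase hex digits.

Key "Sj" = 53 6a is 2 bytes ≤ B = 5; zero-pad to 5 bytes: K' = 53 6a 00 00 00.
XOR each byte with 0x36: 53⊕36=65, 6a⊕36=5c, 00⊕36=36, 00⊕36=36, 00⊕36=36.

655c363636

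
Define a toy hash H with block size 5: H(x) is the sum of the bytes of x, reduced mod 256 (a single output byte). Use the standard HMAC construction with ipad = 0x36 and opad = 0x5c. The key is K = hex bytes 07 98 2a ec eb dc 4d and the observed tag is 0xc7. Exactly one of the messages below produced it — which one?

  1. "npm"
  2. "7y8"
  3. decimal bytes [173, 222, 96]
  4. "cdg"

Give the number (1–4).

3

Key hex bytes 07 98 2a ec eb dc 4d is 7 bytes > B = 5, so hash it first: H(key) = c9, then zero-pad to 5 bytes: K' = c9 00 00 00 00.
K' ⊕ ipad = ff 36 36 36 36; K' ⊕ opad = 95 5c 5c 5c 5c.
m1: inner = H(ff 36 36 36 36 6e 70 6d) = 22; tag = H(95 5c 5c 5c 5c 22) = 27
m2: inner = H(ff 36 36 36 36 37 79 38) = bf; tag = H(95 5c 5c 5c 5c bf) = c4
m3: inner = H(ff 36 36 36 36 ad de 60) = c2; tag = H(95 5c 5c 5c 5c c2) = c7 ← matches
m4: inner = H(ff 36 36 36 36 63 64 67) = 05; tag = H(95 5c 5c 5c 5c 05) = 0a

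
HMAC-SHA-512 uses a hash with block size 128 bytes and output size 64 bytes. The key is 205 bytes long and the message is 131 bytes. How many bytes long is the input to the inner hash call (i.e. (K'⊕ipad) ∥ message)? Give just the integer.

Key is 205 > 128 bytes, so it is hashed to 64 bytes then zero-padded to 128: |K'| = 128.
Inner input = (K'⊕ipad) ∥ m → 128 + 131 = 259 bytes.

259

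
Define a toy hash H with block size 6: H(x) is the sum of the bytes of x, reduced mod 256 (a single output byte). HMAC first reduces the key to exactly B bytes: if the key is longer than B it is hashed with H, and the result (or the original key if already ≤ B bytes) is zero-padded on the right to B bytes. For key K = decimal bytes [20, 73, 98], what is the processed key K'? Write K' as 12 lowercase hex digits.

144962000000

Key decimal bytes [20, 73, 98] = 14 49 62 is 3 bytes ≤ B = 6; zero-pad to 6 bytes: K' = 14 49 62 00 00 00.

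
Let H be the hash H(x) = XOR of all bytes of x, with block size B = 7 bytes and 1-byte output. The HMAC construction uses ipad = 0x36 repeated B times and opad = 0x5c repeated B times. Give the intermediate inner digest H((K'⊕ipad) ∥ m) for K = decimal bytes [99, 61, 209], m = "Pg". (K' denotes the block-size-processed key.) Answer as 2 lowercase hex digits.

Key decimal bytes [99, 61, 209] = 63 3d d1 is 3 bytes ≤ B = 7; zero-pad to 7 bytes: K' = 63 3d d1 00 00 00 00.
K' ⊕ ipad = 55 0b e7 36 36 36 36.
Inner input = 55 0b e7 36 36 36 36 ∥ 50 67.
Inner hash: XOR 55⊕0b⊕e7⊕36⊕36⊕36⊕36⊕50⊕67 = 8e.

8e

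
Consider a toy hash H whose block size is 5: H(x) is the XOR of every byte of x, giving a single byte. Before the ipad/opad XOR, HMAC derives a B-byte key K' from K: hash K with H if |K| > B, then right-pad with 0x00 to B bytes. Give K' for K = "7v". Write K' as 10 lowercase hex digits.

3776000000

Key "7v" = 37 76 is 2 bytes ≤ B = 5; zero-pad to 5 bytes: K' = 37 76 00 00 00.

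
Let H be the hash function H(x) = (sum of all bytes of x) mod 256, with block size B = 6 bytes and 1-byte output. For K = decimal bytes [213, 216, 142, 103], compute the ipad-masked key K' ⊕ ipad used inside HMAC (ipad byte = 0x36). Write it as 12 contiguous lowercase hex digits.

e3eeb8513636

Key decimal bytes [213, 216, 142, 103] = d5 d8 8e 67 is 4 bytes ≤ B = 6; zero-pad to 6 bytes: K' = d5 d8 8e 67 00 00.
XOR each byte with 0x36: d5⊕36=e3, d8⊕36=ee, 8e⊕36=b8, 67⊕36=51, 00⊕36=36, 00⊕36=36.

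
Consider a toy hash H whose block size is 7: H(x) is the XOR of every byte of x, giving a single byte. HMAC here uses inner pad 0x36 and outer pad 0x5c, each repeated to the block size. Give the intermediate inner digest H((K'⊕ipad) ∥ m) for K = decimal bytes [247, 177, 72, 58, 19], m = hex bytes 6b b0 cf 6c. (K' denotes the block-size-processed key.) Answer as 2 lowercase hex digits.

Key decimal bytes [247, 177, 72, 58, 19] = f7 b1 48 3a 13 is 5 bytes ≤ B = 7; zero-pad to 7 bytes: K' = f7 b1 48 3a 13 00 00.
K' ⊕ ipad = c1 87 7e 0c 25 36 36.
Inner input = c1 87 7e 0c 25 36 36 ∥ 6b b0 cf 6c.
Inner hash: XOR c1⊕87⊕7e⊕0c⊕25⊕36⊕36⊕6b⊕b0⊕cf⊕6c = 69.

69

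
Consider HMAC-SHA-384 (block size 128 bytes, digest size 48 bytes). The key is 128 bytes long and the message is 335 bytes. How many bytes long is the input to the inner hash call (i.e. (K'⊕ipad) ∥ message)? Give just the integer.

Key is 128 ≤ 128 bytes, zero-padded: |K'| = 128.
Inner input = (K'⊕ipad) ∥ m → 128 + 335 = 463 bytes.

463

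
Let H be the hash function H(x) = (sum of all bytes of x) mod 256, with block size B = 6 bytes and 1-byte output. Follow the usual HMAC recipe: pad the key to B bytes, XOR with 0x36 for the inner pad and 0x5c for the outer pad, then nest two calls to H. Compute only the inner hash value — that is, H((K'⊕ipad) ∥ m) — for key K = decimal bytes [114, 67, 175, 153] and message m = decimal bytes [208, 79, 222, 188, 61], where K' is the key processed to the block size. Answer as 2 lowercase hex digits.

63

Key decimal bytes [114, 67, 175, 153] = 72 43 af 99 is 4 bytes ≤ B = 6; zero-pad to 6 bytes: K' = 72 43 af 99 00 00.
K' ⊕ ipad = 44 75 99 af 36 36.
Inner input = 44 75 99 af 36 36 ∥ d0 4f de bc 3d.
Inner hash: sum = 68+117+153+175+54+54+208+79+222+188+61 = 1379; mod 256 = 99 → 63.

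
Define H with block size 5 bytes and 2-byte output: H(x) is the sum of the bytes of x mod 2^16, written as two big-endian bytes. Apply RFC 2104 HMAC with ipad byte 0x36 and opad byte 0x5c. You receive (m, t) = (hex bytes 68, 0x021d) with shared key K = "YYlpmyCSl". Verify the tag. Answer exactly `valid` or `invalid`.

valid

Key "YYlpmyCSl" = 59 59 6c 70 6d 79 43 53 6c is 9 bytes > B = 5, so hash it first: H(key) = 03 76, then zero-pad to 5 bytes: K' = 03 76 00 00 00.
K' ⊕ ipad = 35 40 36 36 36; K' ⊕ opad = 5f 2a 5c 5c 5c.
Inner hash: sum = 53+64+54+54+54+104 = 383 → 01 7f.
Outer hash (recomputed tag): sum = 95+42+92+92+92+1+127 = 541 → 02 1d.
Recomputed tag = 021d; claimed = 021d → match.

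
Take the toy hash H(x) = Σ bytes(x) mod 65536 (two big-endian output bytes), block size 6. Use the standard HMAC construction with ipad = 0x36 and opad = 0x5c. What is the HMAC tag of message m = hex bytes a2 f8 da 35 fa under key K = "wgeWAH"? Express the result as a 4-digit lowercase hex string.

Key "wgeWAH" = 77 67 65 57 41 48 is exactly B = 6 bytes: K' = 77 67 65 57 41 48.
K' ⊕ ipad = 41 51 53 61 77 7e.  K' ⊕ opad = 2b 3b 39 0b 1d 14.
Inner input = (K'⊕ipad) ∥ m = 41 51 53 61 77 7e ∥ a2 f8 da 35 fa.
Inner hash: sum = 65+81+83+97+119+126+162+248+218+53+250 = 1502 → 05 de.
Outer input = (K'⊕opad) ∥ inner = 2b 3b 39 0b 1d 14 ∥ 05 de.
Outer hash (tag): sum = 43+59+57+11+29+20+5+222 = 446 → 01 be.

01be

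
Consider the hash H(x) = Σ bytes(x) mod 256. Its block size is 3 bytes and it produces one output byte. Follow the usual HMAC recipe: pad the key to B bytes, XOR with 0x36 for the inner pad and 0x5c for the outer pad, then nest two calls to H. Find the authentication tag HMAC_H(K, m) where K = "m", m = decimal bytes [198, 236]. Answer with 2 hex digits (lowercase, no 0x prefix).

Key "m" = 6d is 1 byte ≤ B = 3; zero-pad to 3 bytes: K' = 6d 00 00.
K' ⊕ ipad = 5b 36 36.  K' ⊕ opad = 31 5c 5c.
Inner input = (K'⊕ipad) ∥ m = 5b 36 36 ∥ c6 ec.
Inner hash: sum = 91+54+54+198+236 = 633; mod 256 = 121 → 79.
Outer input = (K'⊕opad) ∥ inner = 31 5c 5c ∥ 79.
Outer hash (tag): sum = 49+92+92+121 = 354; mod 256 = 98 → 62.

62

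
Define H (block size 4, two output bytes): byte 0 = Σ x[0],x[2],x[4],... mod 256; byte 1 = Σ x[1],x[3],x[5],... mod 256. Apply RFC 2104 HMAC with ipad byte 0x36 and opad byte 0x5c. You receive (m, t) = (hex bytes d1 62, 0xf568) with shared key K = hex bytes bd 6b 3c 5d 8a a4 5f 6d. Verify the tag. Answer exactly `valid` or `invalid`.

Key hex bytes bd 6b 3c 5d 8a a4 5f 6d is 8 bytes > B = 4, so hash it first: H(key) = e2 d9, then zero-pad to 4 bytes: K' = e2 d9 00 00.
K' ⊕ ipad = d4 ef 36 36; K' ⊕ opad = be 85 5c 5c.
Inner hash: even-index sum = 475 mod 256 = 219; odd-index sum = 391 mod 256 = 135 → db 87.
Outer hash (recomputed tag): even-index sum = 501 mod 256 = 245; odd-index sum = 360 mod 256 = 104 → f5 68.
Recomputed tag = f568; claimed = f568 → match.

valid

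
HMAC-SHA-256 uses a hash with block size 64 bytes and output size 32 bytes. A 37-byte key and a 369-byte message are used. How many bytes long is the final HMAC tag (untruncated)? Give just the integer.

32

The tag is one SHA-256 digest: 32 bytes.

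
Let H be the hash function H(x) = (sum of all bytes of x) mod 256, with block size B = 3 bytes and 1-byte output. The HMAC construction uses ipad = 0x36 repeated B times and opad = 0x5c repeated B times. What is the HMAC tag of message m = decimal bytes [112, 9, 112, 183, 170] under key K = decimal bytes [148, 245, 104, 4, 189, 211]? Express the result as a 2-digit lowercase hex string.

fa

Key decimal bytes [148, 245, 104, 4, 189, 211] = 94 f5 68 04 bd d3 is 6 bytes > B = 3, so hash it first: H(key) = 85, then zero-pad to 3 bytes: K' = 85 00 00.
K' ⊕ ipad = b3 36 36.  K' ⊕ opad = d9 5c 5c.
Inner input = (K'⊕ipad) ∥ m = b3 36 36 ∥ 70 09 70 b7 aa.
Inner hash: sum = 179+54+54+112+9+112+183+170 = 873; mod 256 = 105 → 69.
Outer input = (K'⊕opad) ∥ inner = d9 5c 5c ∥ 69.
Outer hash (tag): sum = 217+92+92+105 = 506; mod 256 = 250 → fa.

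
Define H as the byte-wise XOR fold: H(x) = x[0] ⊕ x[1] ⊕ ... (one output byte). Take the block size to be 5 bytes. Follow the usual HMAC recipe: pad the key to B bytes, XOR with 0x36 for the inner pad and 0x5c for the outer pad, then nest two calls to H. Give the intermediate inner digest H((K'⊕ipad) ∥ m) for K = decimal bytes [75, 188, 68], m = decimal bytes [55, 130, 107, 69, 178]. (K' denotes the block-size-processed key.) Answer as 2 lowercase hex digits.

ac

Key decimal bytes [75, 188, 68] = 4b bc 44 is 3 bytes ≤ B = 5; zero-pad to 5 bytes: K' = 4b bc 44 00 00.
K' ⊕ ipad = 7d 8a 72 36 36.
Inner input = 7d 8a 72 36 36 ∥ 37 82 6b 45 b2.
Inner hash: XOR 7d⊕8a⊕72⊕36⊕36⊕37⊕82⊕6b⊕45⊕b2 = ac.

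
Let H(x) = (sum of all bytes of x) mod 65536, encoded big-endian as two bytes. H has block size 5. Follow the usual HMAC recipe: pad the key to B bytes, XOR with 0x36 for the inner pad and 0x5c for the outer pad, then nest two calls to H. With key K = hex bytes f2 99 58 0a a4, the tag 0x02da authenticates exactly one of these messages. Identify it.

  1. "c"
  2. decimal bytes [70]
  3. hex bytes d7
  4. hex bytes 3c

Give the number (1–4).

Key hex bytes f2 99 58 0a a4 is exactly B = 5 bytes: K' = f2 99 58 0a a4.
K' ⊕ ipad = c4 af 6e 3c 92; K' ⊕ opad = ae c5 04 56 f8.
m1: inner = H(c4 af 6e 3c 92 63) = 03 12; tag = H(ae c5 04 56 f8 03 12) = 02da ← matches
m2: inner = H(c4 af 6e 3c 92 46) = 02 f5; tag = H(ae c5 04 56 f8 02 f5) = 03bc
m3: inner = H(c4 af 6e 3c 92 d7) = 03 86; tag = H(ae c5 04 56 f8 03 86) = 034e
m4: inner = H(c4 af 6e 3c 92 3c) = 02 eb; tag = H(ae c5 04 56 f8 02 eb) = 03b2

1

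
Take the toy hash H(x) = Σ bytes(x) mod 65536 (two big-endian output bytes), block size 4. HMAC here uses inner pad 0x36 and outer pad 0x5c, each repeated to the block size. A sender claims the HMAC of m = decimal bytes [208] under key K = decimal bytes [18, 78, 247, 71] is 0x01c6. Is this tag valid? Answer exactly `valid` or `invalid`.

valid

Key decimal bytes [18, 78, 247, 71] = 12 4e f7 47 is exactly B = 4 bytes: K' = 12 4e f7 47.
K' ⊕ ipad = 24 78 c1 71; K' ⊕ opad = 4e 12 ab 1b.
Inner hash: sum = 36+120+193+113+208 = 670 → 02 9e.
Outer hash (recomputed tag): sum = 78+18+171+27+2+158 = 454 → 01 c6.
Recomputed tag = 01c6; claimed = 01c6 → match.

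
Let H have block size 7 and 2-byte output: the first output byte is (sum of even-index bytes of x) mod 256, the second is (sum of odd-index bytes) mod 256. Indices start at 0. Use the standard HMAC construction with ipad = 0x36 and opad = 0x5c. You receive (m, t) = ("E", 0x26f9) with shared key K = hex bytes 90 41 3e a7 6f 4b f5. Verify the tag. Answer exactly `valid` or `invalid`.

Key hex bytes 90 41 3e a7 6f 4b f5 is exactly B = 7 bytes: K' = 90 41 3e a7 6f 4b f5.
K' ⊕ ipad = a6 77 08 91 59 7d c3; K' ⊕ opad = cc 1d 62 fb 33 17 a9.
Inner hash: even-index sum = 458 mod 256 = 202; odd-index sum = 458 mod 256 = 202 → ca ca.
Outer hash (recomputed tag): even-index sum = 724 mod 256 = 212; odd-index sum = 505 mod 256 = 249 → d4 f9.
Recomputed tag = d4f9; claimed = 26f9 → mismatch.

invalid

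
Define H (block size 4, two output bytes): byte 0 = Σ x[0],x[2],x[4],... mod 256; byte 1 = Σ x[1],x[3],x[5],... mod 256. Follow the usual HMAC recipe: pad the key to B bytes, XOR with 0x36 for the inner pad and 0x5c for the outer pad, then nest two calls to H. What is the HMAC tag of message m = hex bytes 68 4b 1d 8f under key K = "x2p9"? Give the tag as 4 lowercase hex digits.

69c0

Key "x2p9" = 78 32 70 39 is exactly B = 4 bytes: K' = 78 32 70 39.
K' ⊕ ipad = 4e 04 46 0f.  K' ⊕ opad = 24 6e 2c 65.
Inner input = (K'⊕ipad) ∥ m = 4e 04 46 0f ∥ 68 4b 1d 8f.
Inner hash: even-index sum = 281 mod 256 = 25; odd-index sum = 237 mod 256 = 237 → 19 ed.
Outer input = (K'⊕opad) ∥ inner = 24 6e 2c 65 ∥ 19 ed.
Outer hash (tag): even-index sum = 105 mod 256 = 105; odd-index sum = 448 mod 256 = 192 → 69 c0.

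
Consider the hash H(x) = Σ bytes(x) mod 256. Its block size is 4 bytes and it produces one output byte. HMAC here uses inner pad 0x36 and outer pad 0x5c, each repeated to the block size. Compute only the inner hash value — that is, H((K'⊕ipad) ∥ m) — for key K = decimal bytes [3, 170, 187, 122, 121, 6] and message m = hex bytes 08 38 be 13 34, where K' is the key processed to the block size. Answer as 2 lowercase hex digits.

Key decimal bytes [3, 170, 187, 122, 121, 6] = 03 aa bb 7a 79 06 is 6 bytes > B = 4, so hash it first: H(key) = 61, then zero-pad to 4 bytes: K' = 61 00 00 00.
K' ⊕ ipad = 57 36 36 36.
Inner input = 57 36 36 36 ∥ 08 38 be 13 34.
Inner hash: sum = 87+54+54+54+8+56+190+19+52 = 574; mod 256 = 62 → 3e.

3e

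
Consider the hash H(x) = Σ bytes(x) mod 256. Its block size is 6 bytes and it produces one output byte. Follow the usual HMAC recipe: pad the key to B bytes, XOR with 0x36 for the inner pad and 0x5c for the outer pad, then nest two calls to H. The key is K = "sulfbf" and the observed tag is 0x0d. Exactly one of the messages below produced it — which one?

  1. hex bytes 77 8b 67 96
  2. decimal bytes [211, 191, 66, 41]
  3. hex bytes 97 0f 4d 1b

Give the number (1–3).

Key "sulfbf" = 73 75 6c 66 62 66 is exactly B = 6 bytes: K' = 73 75 6c 66 62 66.
K' ⊕ ipad = 45 43 5a 50 54 50; K' ⊕ opad = 2f 29 30 3a 3e 3a.
m1: inner = H(45 43 5a 50 54 50 77 8b 67 96) = d5; tag = H(2f 29 30 3a 3e 3a d5) = 0f
m2: inner = H(45 43 5a 50 54 50 d3 bf 42 29) = d3; tag = H(2f 29 30 3a 3e 3a d3) = 0d ← matches
m3: inner = H(45 43 5a 50 54 50 97 0f 4d 1b) = e4; tag = H(2f 29 30 3a 3e 3a e4) = 1e

2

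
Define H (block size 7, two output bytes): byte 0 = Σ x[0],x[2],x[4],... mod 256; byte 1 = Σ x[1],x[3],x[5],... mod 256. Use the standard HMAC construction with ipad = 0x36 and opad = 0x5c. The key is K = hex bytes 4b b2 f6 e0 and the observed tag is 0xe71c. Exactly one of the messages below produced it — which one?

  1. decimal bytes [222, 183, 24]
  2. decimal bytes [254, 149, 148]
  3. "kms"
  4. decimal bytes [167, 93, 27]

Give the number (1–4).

Key hex bytes 4b b2 f6 e0 is 4 bytes ≤ B = 7; zero-pad to 7 bytes: K' = 4b b2 f6 e0 00 00 00.
K' ⊕ ipad = 7d 84 c0 d6 36 36 36; K' ⊕ opad = 17 ee aa bc 5c 5c 5c.
m1: inner = H(7d 84 c0 d6 36 36 36 de b7 18) = 60 86; tag = H(17 ee aa bc 5c 5c 5c 60 86) = ff66
m2: inner = H(7d 84 c0 d6 36 36 36 fe 95 94) = 3e 22; tag = H(17 ee aa bc 5c 5c 5c 3e 22) = 9b44
m3: inner = H(7d 84 c0 d6 36 36 36 6b 6d 73) = 16 6e; tag = H(17 ee aa bc 5c 5c 5c 16 6e) = e71c ← matches
m4: inner = H(7d 84 c0 d6 36 36 36 a7 5d 1b) = 06 52; tag = H(17 ee aa bc 5c 5c 5c 06 52) = cb0c

3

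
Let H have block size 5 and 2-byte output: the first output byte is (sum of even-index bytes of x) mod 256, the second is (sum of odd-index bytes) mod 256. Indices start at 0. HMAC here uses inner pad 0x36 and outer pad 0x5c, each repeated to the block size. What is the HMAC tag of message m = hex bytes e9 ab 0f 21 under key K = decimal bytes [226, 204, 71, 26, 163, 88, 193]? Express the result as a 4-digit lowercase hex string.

bfb1

Key decimal bytes [226, 204, 71, 26, 163, 88, 193] = e2 cc 47 1a a3 58 c1 is 7 bytes > B = 5, so hash it first: H(key) = 8d 3e, then zero-pad to 5 bytes: K' = 8d 3e 00 00 00.
K' ⊕ ipad = bb 08 36 36 36.  K' ⊕ opad = d1 62 5c 5c 5c.
Inner input = (K'⊕ipad) ∥ m = bb 08 36 36 36 ∥ e9 ab 0f 21.
Inner hash: even-index sum = 499 mod 256 = 243; odd-index sum = 310 mod 256 = 54 → f3 36.
Outer input = (K'⊕opad) ∥ inner = d1 62 5c 5c 5c ∥ f3 36.
Outer hash (tag): even-index sum = 447 mod 256 = 191; odd-index sum = 433 mod 256 = 177 → bf b1.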